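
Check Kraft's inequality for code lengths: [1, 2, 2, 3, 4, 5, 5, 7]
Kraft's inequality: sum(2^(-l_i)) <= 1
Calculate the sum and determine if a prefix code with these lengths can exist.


Sum = 2^(-1) + 2^(-2) + 2^(-2) + 2^(-3) + 2^(-4) + 2^(-5) + 2^(-5) + 2^(-7)
    = 0.5 + 0.25 + 0.25 + 0.125 + 0.0625 + 0.03125 + 0.03125 + 0.0078125
    = 161/128 = 1.2578125
Since 1.2578125 > 1, Kraft's inequality is NOT satisfied.
A prefix code with these lengths CANNOT exist.

Kraft sum = 1.2578125. Not satisfied.


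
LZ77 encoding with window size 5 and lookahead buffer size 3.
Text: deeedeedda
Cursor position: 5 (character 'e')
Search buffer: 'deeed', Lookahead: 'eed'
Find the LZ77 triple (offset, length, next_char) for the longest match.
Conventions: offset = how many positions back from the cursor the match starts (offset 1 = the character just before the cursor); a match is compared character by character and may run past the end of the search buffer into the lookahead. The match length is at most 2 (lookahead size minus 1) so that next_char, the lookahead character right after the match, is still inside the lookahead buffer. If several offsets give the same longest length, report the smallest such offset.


Try each offset into the search buffer:
  offset=1 (pos 4, char 'd'): match length 0
  offset=2 (pos 3, char 'e'): match length 1
  offset=3 (pos 2, char 'e'): match length 2
  offset=4 (pos 1, char 'e'): match length 2
  offset=5 (pos 0, char 'd'): match length 0
Longest match has length 2, found at offsets 3, 4; take the smallest, offset 3.
next_char = character at position 5 + 2 = 7 -> 'd'

Best match: offset=3, length=2 (matching 'ee' starting at position 2)
LZ77 triple: (3, 2, 'd')


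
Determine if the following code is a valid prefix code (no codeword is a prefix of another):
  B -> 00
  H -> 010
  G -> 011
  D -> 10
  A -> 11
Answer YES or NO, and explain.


Checking each pair (does one codeword prefix another?):
  B='00' vs H='010': no prefix
  B='00' vs G='011': no prefix
  B='00' vs D='10': no prefix
  B='00' vs A='11': no prefix
  H='010' vs B='00': no prefix
  H='010' vs G='011': no prefix
  H='010' vs D='10': no prefix
  H='010' vs A='11': no prefix
  G='011' vs B='00': no prefix
  G='011' vs H='010': no prefix
  G='011' vs D='10': no prefix
  G='011' vs A='11': no prefix
  D='10' vs B='00': no prefix
  D='10' vs H='010': no prefix
  D='10' vs G='011': no prefix
  D='10' vs A='11': no prefix
  A='11' vs B='00': no prefix
  A='11' vs H='010': no prefix
  A='11' vs G='011': no prefix
  A='11' vs D='10': no prefix
No violation found over all pairs.

YES -- this is a valid prefix code. No codeword is a prefix of any other codeword.


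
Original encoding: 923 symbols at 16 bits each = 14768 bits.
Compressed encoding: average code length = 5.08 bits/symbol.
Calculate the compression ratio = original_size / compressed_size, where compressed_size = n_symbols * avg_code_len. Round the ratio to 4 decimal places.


original_size = n_symbols * orig_bits = 923 * 16 = 14768 bits
compressed_size = n_symbols * avg_code_len = 923 * 5.08 = 4688.84 bits
ratio = original_size / compressed_size = 14768 / 4688.84 = 3.1496

Compression ratio = 3.1496


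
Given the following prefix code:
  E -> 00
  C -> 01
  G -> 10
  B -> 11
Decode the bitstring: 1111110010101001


Decoding step by step:
Bits 11 -> B
Bits 11 -> B
Bits 11 -> B
Bits 00 -> E
Bits 10 -> G
Bits 10 -> G
Bits 10 -> G
Bits 01 -> C


Decoded message: BBBEGGGC


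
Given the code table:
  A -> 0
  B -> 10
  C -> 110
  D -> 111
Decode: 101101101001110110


Decoding:
10 -> B
110 -> C
110 -> C
10 -> B
0 -> A
111 -> D
0 -> A
110 -> C


Result: BCCBADAC


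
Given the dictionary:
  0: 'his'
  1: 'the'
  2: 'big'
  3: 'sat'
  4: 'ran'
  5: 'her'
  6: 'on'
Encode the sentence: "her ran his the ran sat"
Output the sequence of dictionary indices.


Look up each word in the dictionary:
  'her' -> 5
  'ran' -> 4
  'his' -> 0
  'the' -> 1
  'ran' -> 4
  'sat' -> 3

Encoded: [5, 4, 0, 1, 4, 3]


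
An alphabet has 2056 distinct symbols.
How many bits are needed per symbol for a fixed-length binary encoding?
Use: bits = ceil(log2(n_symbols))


log2(2056) = 11.0056
Bracket: 2^11 = 2048 < 2056 <= 2^12 = 4096
So ceil(log2(2056)) = 12

bits = ceil(log2(2056)) = ceil(11.0056) = 12 bits


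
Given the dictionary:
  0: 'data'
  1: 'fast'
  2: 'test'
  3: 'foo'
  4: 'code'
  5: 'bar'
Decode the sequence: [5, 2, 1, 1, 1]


Look up each index in the dictionary:
  5 -> 'bar'
  2 -> 'test'
  1 -> 'fast'
  1 -> 'fast'
  1 -> 'fast'

Decoded: "bar test fast fast fast"


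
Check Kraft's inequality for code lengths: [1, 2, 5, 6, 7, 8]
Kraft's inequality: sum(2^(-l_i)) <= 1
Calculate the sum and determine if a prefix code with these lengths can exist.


Sum = 2^(-1) + 2^(-2) + 2^(-5) + 2^(-6) + 2^(-7) + 2^(-8)
    = 0.5 + 0.25 + 0.03125 + 0.015625 + 0.0078125 + 0.00390625
    = 207/256 = 0.80859375
Since 0.80859375 <= 1, Kraft's inequality IS satisfied.
A prefix code with these lengths CAN exist.

Kraft sum = 0.80859375. Satisfied.


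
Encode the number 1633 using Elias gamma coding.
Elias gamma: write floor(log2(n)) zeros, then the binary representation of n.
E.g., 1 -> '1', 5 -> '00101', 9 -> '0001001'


num_bits = floor(log2(1633)) + 1 = 11
leading_zeros = num_bits - 1 = 10
binary(1633) = 11001100001

Elias gamma(1633) = '0000000000' + '11001100001' = 000000000011001100001 (21 bits)


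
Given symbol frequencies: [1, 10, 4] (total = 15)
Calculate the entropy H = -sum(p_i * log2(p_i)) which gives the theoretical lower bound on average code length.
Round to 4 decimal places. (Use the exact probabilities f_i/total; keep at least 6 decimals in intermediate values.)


Per-symbol terms -p_i * log2(p_i) with p_i = f_i/15:
  p = 1/15 = 0.066667: log2(p) = -3.906891, -p*log2(p) = 0.260459
  p = 10/15 = 0.666667: log2(p) = -0.584963, -p*log2(p) = 0.389975
  p = 4/15 = 0.266667: log2(p) = -1.906891, -p*log2(p) = 0.508504
H = 0.260459 + 0.389975 + 0.508504 = 1.158938

H = 1.1589 bits/symbol


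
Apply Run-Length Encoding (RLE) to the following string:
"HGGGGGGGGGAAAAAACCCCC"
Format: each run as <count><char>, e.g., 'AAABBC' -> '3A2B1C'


Scanning runs left to right:
  i=0: run of 'H' x 1 -> '1H'
  i=1: run of 'G' x 9 -> '9G'
  i=10: run of 'A' x 6 -> '6A'
  i=16: run of 'C' x 5 -> '5C'

RLE = 1H9G6A5C


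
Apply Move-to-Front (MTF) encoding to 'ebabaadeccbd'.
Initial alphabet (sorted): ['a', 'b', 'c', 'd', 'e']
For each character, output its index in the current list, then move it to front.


MTF encoding:
'e': index 4 in ['a', 'b', 'c', 'd', 'e'] -> ['e', 'a', 'b', 'c', 'd']
'b': index 2 in ['e', 'a', 'b', 'c', 'd'] -> ['b', 'e', 'a', 'c', 'd']
'a': index 2 in ['b', 'e', 'a', 'c', 'd'] -> ['a', 'b', 'e', 'c', 'd']
'b': index 1 in ['a', 'b', 'e', 'c', 'd'] -> ['b', 'a', 'e', 'c', 'd']
'a': index 1 in ['b', 'a', 'e', 'c', 'd'] -> ['a', 'b', 'e', 'c', 'd']
'a': index 0 in ['a', 'b', 'e', 'c', 'd'] -> ['a', 'b', 'e', 'c', 'd']
'd': index 4 in ['a', 'b', 'e', 'c', 'd'] -> ['d', 'a', 'b', 'e', 'c']
'e': index 3 in ['d', 'a', 'b', 'e', 'c'] -> ['e', 'd', 'a', 'b', 'c']
'c': index 4 in ['e', 'd', 'a', 'b', 'c'] -> ['c', 'e', 'd', 'a', 'b']
'c': index 0 in ['c', 'e', 'd', 'a', 'b'] -> ['c', 'e', 'd', 'a', 'b']
'b': index 4 in ['c', 'e', 'd', 'a', 'b'] -> ['b', 'c', 'e', 'd', 'a']
'd': index 3 in ['b', 'c', 'e', 'd', 'a'] -> ['d', 'b', 'c', 'e', 'a']


Output: [4, 2, 2, 1, 1, 0, 4, 3, 4, 0, 4, 3]


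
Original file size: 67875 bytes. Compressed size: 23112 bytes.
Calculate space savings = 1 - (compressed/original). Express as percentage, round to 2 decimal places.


ratio = compressed/original = 23112/67875 = 0.340508
savings = 1 - ratio = 1 - 0.340508 = 0.659492
as a percentage: 0.659492 * 100 = 65.95%

Space savings = 1 - 23112/67875 = 65.95%


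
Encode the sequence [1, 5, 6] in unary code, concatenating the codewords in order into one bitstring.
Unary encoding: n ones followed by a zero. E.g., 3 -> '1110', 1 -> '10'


Encode each number as n ones followed by a terminating 0:
  1 -> 10 (2 bits)
  5 -> 111110 (6 bits)
  6 -> 1111110 (7 bits)
Total length = 2 + 6 + 7 = 15 bits.

Unary([1, 5, 6]) = 101111101111110 (15 bits)


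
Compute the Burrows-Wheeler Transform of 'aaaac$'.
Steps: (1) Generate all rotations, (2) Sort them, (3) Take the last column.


Rotations (sorted):
  0: $aaaac -> last char: c
  1: aaaac$ -> last char: $
  2: aaac$a -> last char: a
  3: aac$aa -> last char: a
  4: ac$aaa -> last char: a
  5: c$aaaa -> last char: a


BWT = c$aaaa


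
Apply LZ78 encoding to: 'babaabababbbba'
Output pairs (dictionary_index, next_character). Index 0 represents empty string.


LZ78 encoding steps:
Dictionary: {0: ''}
Step 1: w='' (idx 0), next='b' -> output (0, 'b'), add 'b' as idx 1
Step 2: w='' (idx 0), next='a' -> output (0, 'a'), add 'a' as idx 2
Step 3: w='b' (idx 1), next='a' -> output (1, 'a'), add 'ba' as idx 3
Step 4: w='a' (idx 2), next='b' -> output (2, 'b'), add 'ab' as idx 4
Step 5: w='ab' (idx 4), next='a' -> output (4, 'a'), add 'aba' as idx 5
Step 6: w='b' (idx 1), next='b' -> output (1, 'b'), add 'bb' as idx 6
Step 7: w='bb' (idx 6), next='a' -> output (6, 'a'), add 'bba' as idx 7


Encoded: [(0, 'b'), (0, 'a'), (1, 'a'), (2, 'b'), (4, 'a'), (1, 'b'), (6, 'a')]


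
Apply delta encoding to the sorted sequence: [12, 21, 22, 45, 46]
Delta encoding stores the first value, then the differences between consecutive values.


First value: 12
Deltas:
  21 - 12 = 9
  22 - 21 = 1
  45 - 22 = 23
  46 - 45 = 1


Delta encoded: [12, 9, 1, 23, 1]


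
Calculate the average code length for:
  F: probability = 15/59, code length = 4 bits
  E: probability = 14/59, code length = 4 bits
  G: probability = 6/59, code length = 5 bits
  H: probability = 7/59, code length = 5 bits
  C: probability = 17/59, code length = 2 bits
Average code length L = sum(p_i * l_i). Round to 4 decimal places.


Weighted contributions p_i * l_i:
  F: (15/59) * 4 = 60/59
  E: (14/59) * 4 = 56/59
  G: (6/59) * 5 = 30/59
  H: (7/59) * 5 = 35/59
  C: (17/59) * 2 = 34/59
Sum = (60 + 56 + 30 + 35 + 34)/59 = 215/59

L = 215/59 = 3.6441 bits/symbol


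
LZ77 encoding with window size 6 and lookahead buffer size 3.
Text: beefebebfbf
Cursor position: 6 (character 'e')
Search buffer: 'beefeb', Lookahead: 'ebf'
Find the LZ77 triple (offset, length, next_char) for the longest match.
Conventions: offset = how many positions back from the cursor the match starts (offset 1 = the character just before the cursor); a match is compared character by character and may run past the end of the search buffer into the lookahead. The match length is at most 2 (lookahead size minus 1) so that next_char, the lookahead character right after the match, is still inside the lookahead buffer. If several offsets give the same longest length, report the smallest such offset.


Try each offset into the search buffer:
  offset=1 (pos 5, char 'b'): match length 0
  offset=2 (pos 4, char 'e'): match length 2
  offset=3 (pos 3, char 'f'): match length 0
  offset=4 (pos 2, char 'e'): match length 1
  offset=5 (pos 1, char 'e'): match length 1
  offset=6 (pos 0, char 'b'): match length 0
Longest match has length 2 at offset 2.
next_char = character at position 6 + 2 = 8 -> 'f'

Best match: offset=2, length=2 (matching 'eb' starting at position 4)
LZ77 triple: (2, 2, 'f')


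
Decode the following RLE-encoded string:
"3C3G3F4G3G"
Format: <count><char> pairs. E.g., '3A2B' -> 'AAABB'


Expanding each <count><char> pair:
  3C -> 'CCC'
  3G -> 'GGG'
  3F -> 'FFF'
  4G -> 'GGGG'
  3G -> 'GGG'

Decoded = CCCGGGFFFGGGGGGG


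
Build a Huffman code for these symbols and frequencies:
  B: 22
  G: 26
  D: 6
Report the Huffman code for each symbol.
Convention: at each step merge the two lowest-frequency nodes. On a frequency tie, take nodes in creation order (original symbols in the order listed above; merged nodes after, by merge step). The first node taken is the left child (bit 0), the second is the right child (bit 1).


Huffman tree construction:
Step 1: Merge D(6) + B(22) = 28
Step 2: Merge G(26) + (D+B)(28) = 54
Read each symbol's code off the tree from the root (left child = 0, right child = 1).

Codes:
  B: 11 (length 2)
  G: 0 (length 1)
  D: 10 (length 2)
Average code length: 82/54 = 1.5185 bits/symbol


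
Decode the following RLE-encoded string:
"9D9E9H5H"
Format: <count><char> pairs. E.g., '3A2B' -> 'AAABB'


Expanding each <count><char> pair:
  9D -> 'DDDDDDDDD'
  9E -> 'EEEEEEEEE'
  9H -> 'HHHHHHHHH'
  5H -> 'HHHHH'

Decoded = DDDDDDDDDEEEEEEEEEHHHHHHHHHHHHHH


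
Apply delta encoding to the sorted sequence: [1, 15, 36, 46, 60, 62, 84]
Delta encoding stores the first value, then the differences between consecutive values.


First value: 1
Deltas:
  15 - 1 = 14
  36 - 15 = 21
  46 - 36 = 10
  60 - 46 = 14
  62 - 60 = 2
  84 - 62 = 22


Delta encoded: [1, 14, 21, 10, 14, 2, 22]


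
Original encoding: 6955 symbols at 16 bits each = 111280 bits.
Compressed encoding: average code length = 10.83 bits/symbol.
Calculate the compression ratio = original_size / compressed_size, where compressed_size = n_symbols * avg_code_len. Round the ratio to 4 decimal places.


original_size = n_symbols * orig_bits = 6955 * 16 = 111280 bits
compressed_size = n_symbols * avg_code_len = 6955 * 10.83 = 75322.65 bits
ratio = original_size / compressed_size = 111280 / 75322.65 = 1.4774

Compression ratio = 1.4774


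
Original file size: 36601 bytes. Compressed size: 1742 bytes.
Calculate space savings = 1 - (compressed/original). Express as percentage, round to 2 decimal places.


ratio = compressed/original = 1742/36601 = 0.047594
savings = 1 - ratio = 1 - 0.047594 = 0.952406
as a percentage: 0.952406 * 100 = 95.24%

Space savings = 1 - 1742/36601 = 95.24%


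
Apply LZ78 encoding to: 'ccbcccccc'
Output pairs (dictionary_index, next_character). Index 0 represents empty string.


LZ78 encoding steps:
Dictionary: {0: ''}
Step 1: w='' (idx 0), next='c' -> output (0, 'c'), add 'c' as idx 1
Step 2: w='c' (idx 1), next='b' -> output (1, 'b'), add 'cb' as idx 2
Step 3: w='c' (idx 1), next='c' -> output (1, 'c'), add 'cc' as idx 3
Step 4: w='cc' (idx 3), next='c' -> output (3, 'c'), add 'ccc' as idx 4
Step 5: w='c' (idx 1), end of input -> output (1, '')


Encoded: [(0, 'c'), (1, 'b'), (1, 'c'), (3, 'c'), (1, '')]


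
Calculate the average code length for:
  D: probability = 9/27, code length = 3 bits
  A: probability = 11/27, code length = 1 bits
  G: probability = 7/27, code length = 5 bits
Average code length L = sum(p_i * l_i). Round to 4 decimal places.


Weighted contributions p_i * l_i:
  D: (9/27) * 3 = 27/27
  A: (11/27) * 1 = 11/27
  G: (7/27) * 5 = 35/27
Sum = (27 + 11 + 35)/27 = 73/27

L = 73/27 = 2.7037 bits/symbol


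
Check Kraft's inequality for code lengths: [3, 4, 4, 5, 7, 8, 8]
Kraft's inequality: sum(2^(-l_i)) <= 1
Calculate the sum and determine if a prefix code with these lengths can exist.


Sum = 2^(-3) + 2^(-4) + 2^(-4) + 2^(-5) + 2^(-7) + 2^(-8) + 2^(-8)
    = 0.125 + 0.0625 + 0.0625 + 0.03125 + 0.0078125 + 0.00390625 + 0.00390625
    = 76/256 = 0.296875
Since 0.296875 <= 1, Kraft's inequality IS satisfied.
A prefix code with these lengths CAN exist.

Kraft sum = 0.296875. Satisfied.


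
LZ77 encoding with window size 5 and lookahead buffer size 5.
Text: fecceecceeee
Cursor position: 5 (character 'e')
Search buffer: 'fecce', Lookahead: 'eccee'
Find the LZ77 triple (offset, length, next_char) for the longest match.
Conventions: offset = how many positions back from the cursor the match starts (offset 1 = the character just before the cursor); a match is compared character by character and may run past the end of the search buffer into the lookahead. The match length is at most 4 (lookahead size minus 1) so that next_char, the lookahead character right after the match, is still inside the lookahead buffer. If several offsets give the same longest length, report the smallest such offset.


Try each offset into the search buffer:
  offset=1 (pos 4, char 'e'): match length 1
  offset=2 (pos 3, char 'c'): match length 0
  offset=3 (pos 2, char 'c'): match length 0
  offset=4 (pos 1, char 'e'): match length 4
  offset=5 (pos 0, char 'f'): match length 0
Longest match has length 4 at offset 4.
next_char = character at position 5 + 4 = 9 -> 'e'

Best match: offset=4, length=4 (matching 'ecce' starting at position 1)
LZ77 triple: (4, 4, 'e')


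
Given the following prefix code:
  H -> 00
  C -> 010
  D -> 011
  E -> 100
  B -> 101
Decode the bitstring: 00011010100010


Decoding step by step:
Bits 00 -> H
Bits 011 -> D
Bits 010 -> C
Bits 100 -> E
Bits 010 -> C


Decoded message: HDCEC


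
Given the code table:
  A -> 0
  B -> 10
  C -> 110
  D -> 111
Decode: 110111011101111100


Decoding:
110 -> C
111 -> D
0 -> A
111 -> D
0 -> A
111 -> D
110 -> C
0 -> A


Result: CDADADCA


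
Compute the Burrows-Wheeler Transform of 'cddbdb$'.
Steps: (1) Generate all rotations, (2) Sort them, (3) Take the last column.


Rotations (sorted):
  0: $cddbdb -> last char: b
  1: b$cddbd -> last char: d
  2: bdb$cdd -> last char: d
  3: cddbdb$ -> last char: $
  4: db$cddb -> last char: b
  5: dbdb$cd -> last char: d
  6: ddbdb$c -> last char: c


BWT = bdd$bdc


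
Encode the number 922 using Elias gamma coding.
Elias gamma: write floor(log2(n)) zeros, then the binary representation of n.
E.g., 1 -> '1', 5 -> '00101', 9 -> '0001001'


num_bits = floor(log2(922)) + 1 = 10
leading_zeros = num_bits - 1 = 9
binary(922) = 1110011010

Elias gamma(922) = '000000000' + '1110011010' = 0000000001110011010 (19 bits)


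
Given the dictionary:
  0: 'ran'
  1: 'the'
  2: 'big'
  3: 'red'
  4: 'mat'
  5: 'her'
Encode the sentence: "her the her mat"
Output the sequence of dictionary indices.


Look up each word in the dictionary:
  'her' -> 5
  'the' -> 1
  'her' -> 5
  'mat' -> 4

Encoded: [5, 1, 5, 4]


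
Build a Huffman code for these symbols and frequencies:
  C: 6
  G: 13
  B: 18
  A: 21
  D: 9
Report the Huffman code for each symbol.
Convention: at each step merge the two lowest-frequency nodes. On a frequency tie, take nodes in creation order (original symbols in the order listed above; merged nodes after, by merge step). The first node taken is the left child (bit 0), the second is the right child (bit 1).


Huffman tree construction:
Step 1: Merge C(6) + D(9) = 15
Step 2: Merge G(13) + (C+D)(15) = 28
Step 3: Merge B(18) + A(21) = 39
Step 4: Merge (G+(C+D))(28) + (B+A)(39) = 67
Read each symbol's code off the tree from the root (left child = 0, right child = 1).

Codes:
  C: 010 (length 3)
  G: 00 (length 2)
  B: 10 (length 2)
  A: 11 (length 2)
  D: 011 (length 3)
Average code length: 149/67 = 2.2239 bits/symbol


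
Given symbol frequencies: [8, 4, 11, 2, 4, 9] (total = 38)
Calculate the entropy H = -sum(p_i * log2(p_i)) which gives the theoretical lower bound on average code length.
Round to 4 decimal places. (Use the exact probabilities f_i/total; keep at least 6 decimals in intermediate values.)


Per-symbol terms -p_i * log2(p_i) with p_i = f_i/38:
  p = 8/38 = 0.210526: log2(p) = -2.247928, -p*log2(p) = 0.473248
  p = 4/38 = 0.105263: log2(p) = -3.247928, -p*log2(p) = 0.341887
  p = 11/38 = 0.289474: log2(p) = -1.788496, -p*log2(p) = 0.517722
  p = 2/38 = 0.052632: log2(p) = -4.247928, -p*log2(p) = 0.223575
  p = 4/38 = 0.105263: log2(p) = -3.247928, -p*log2(p) = 0.341887
  p = 9/38 = 0.236842: log2(p) = -2.078003, -p*log2(p) = 0.492158
H = 0.473248 + 0.341887 + 0.517722 + 0.223575 + 0.341887 + 0.492158 = 2.390477

H = 2.3905 bits/symbol


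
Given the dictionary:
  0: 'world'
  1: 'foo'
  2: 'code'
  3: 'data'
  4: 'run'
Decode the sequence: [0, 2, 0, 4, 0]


Look up each index in the dictionary:
  0 -> 'world'
  2 -> 'code'
  0 -> 'world'
  4 -> 'run'
  0 -> 'world'

Decoded: "world code world run world"


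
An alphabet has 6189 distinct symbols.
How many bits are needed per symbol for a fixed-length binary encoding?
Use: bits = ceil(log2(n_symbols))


log2(6189) = 12.5955
Bracket: 2^12 = 4096 < 6189 <= 2^13 = 8192
So ceil(log2(6189)) = 13

bits = ceil(log2(6189)) = ceil(12.5955) = 13 bits


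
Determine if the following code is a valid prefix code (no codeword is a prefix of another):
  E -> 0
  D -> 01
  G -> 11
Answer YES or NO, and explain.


Checking each pair (does one codeword prefix another?):
  E='0' vs D='01': prefix -- VIOLATION

NO -- this is NOT a valid prefix code. E (0) is a prefix of D (01).


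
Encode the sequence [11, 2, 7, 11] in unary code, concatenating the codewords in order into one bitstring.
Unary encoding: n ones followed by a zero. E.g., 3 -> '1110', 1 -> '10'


Encode each number as n ones followed by a terminating 0:
  11 -> 111111111110 (12 bits)
  2 -> 110 (3 bits)
  7 -> 11111110 (8 bits)
  11 -> 111111111110 (12 bits)
Total length = 12 + 3 + 8 + 12 = 35 bits.

Unary([11, 2, 7, 11]) = 11111111111011011111110111111111110 (35 bits)


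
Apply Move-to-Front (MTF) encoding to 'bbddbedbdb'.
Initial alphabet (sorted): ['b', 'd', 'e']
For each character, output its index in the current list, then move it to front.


MTF encoding:
'b': index 0 in ['b', 'd', 'e'] -> ['b', 'd', 'e']
'b': index 0 in ['b', 'd', 'e'] -> ['b', 'd', 'e']
'd': index 1 in ['b', 'd', 'e'] -> ['d', 'b', 'e']
'd': index 0 in ['d', 'b', 'e'] -> ['d', 'b', 'e']
'b': index 1 in ['d', 'b', 'e'] -> ['b', 'd', 'e']
'e': index 2 in ['b', 'd', 'e'] -> ['e', 'b', 'd']
'd': index 2 in ['e', 'b', 'd'] -> ['d', 'e', 'b']
'b': index 2 in ['d', 'e', 'b'] -> ['b', 'd', 'e']
'd': index 1 in ['b', 'd', 'e'] -> ['d', 'b', 'e']
'b': index 1 in ['d', 'b', 'e'] -> ['b', 'd', 'e']


Output: [0, 0, 1, 0, 1, 2, 2, 2, 1, 1]


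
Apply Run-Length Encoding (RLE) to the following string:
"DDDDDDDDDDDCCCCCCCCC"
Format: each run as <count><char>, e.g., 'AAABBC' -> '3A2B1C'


Scanning runs left to right:
  i=0: run of 'D' x 11 -> '11D'
  i=11: run of 'C' x 9 -> '9C'

RLE = 11D9C


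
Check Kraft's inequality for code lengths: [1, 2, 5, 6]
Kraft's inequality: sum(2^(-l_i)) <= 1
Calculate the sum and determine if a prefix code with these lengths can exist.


Sum = 2^(-1) + 2^(-2) + 2^(-5) + 2^(-6)
    = 0.5 + 0.25 + 0.03125 + 0.015625
    = 51/64 = 0.796875
Since 0.796875 <= 1, Kraft's inequality IS satisfied.
A prefix code with these lengths CAN exist.

Kraft sum = 0.796875. Satisfied.


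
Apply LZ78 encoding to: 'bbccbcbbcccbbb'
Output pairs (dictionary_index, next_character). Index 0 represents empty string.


LZ78 encoding steps:
Dictionary: {0: ''}
Step 1: w='' (idx 0), next='b' -> output (0, 'b'), add 'b' as idx 1
Step 2: w='b' (idx 1), next='c' -> output (1, 'c'), add 'bc' as idx 2
Step 3: w='' (idx 0), next='c' -> output (0, 'c'), add 'c' as idx 3
Step 4: w='bc' (idx 2), next='b' -> output (2, 'b'), add 'bcb' as idx 4
Step 5: w='bc' (idx 2), next='c' -> output (2, 'c'), add 'bcc' as idx 5
Step 6: w='c' (idx 3), next='b' -> output (3, 'b'), add 'cb' as idx 6
Step 7: w='b' (idx 1), next='b' -> output (1, 'b'), add 'bb' as idx 7


Encoded: [(0, 'b'), (1, 'c'), (0, 'c'), (2, 'b'), (2, 'c'), (3, 'b'), (1, 'b')]


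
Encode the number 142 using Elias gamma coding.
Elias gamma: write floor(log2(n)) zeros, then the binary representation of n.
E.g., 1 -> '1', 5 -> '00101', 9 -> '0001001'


num_bits = floor(log2(142)) + 1 = 8
leading_zeros = num_bits - 1 = 7
binary(142) = 10001110

Elias gamma(142) = '0000000' + '10001110' = 000000010001110 (15 bits)


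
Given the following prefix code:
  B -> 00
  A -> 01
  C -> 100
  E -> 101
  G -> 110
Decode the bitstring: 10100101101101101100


Decoding step by step:
Bits 101 -> E
Bits 00 -> B
Bits 101 -> E
Bits 101 -> E
Bits 101 -> E
Bits 101 -> E
Bits 100 -> C


Decoded message: EBEEEEC


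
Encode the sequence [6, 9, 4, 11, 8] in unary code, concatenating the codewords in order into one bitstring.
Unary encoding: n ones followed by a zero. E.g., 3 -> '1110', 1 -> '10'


Encode each number as n ones followed by a terminating 0:
  6 -> 1111110 (7 bits)
  9 -> 1111111110 (10 bits)
  4 -> 11110 (5 bits)
  11 -> 111111111110 (12 bits)
  8 -> 111111110 (9 bits)
Total length = 7 + 10 + 5 + 12 + 9 = 43 bits.

Unary([6, 9, 4, 11, 8]) = 1111110111111111011110111111111110111111110 (43 bits)


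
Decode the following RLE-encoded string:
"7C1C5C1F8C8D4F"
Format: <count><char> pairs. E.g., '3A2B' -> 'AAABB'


Expanding each <count><char> pair:
  7C -> 'CCCCCCC'
  1C -> 'C'
  5C -> 'CCCCC'
  1F -> 'F'
  8C -> 'CCCCCCCC'
  8D -> 'DDDDDDDD'
  4F -> 'FFFF'

Decoded = CCCCCCCCCCCCCFCCCCCCCCDDDDDDDDFFFF


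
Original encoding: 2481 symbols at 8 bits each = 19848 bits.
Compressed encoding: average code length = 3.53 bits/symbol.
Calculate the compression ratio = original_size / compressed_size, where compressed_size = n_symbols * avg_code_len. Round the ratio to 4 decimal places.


original_size = n_symbols * orig_bits = 2481 * 8 = 19848 bits
compressed_size = n_symbols * avg_code_len = 2481 * 3.53 = 8757.93 bits
ratio = original_size / compressed_size = 19848 / 8757.93 = 2.2663

Compression ratio = 2.2663


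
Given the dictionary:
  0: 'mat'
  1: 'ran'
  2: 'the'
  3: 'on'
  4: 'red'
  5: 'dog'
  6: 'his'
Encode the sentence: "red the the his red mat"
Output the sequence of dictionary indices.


Look up each word in the dictionary:
  'red' -> 4
  'the' -> 2
  'the' -> 2
  'his' -> 6
  'red' -> 4
  'mat' -> 0

Encoded: [4, 2, 2, 6, 4, 0]


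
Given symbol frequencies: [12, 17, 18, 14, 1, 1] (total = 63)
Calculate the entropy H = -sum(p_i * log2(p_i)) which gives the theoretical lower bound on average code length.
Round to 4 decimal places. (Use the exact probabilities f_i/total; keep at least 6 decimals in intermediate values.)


Per-symbol terms -p_i * log2(p_i) with p_i = f_i/63:
  p = 12/63 = 0.190476: log2(p) = -2.392317, -p*log2(p) = 0.455680
  p = 17/63 = 0.269841: log2(p) = -1.889817, -p*log2(p) = 0.509951
  p = 18/63 = 0.285714: log2(p) = -1.807355, -p*log2(p) = 0.516387
  p = 14/63 = 0.222222: log2(p) = -2.169925, -p*log2(p) = 0.482206
  p = 1/63 = 0.015873: log2(p) = -5.977280, -p*log2(p) = 0.094877
  p = 1/63 = 0.015873: log2(p) = -5.977280, -p*log2(p) = 0.094877
H = 0.455680 + 0.509951 + 0.516387 + 0.482206 + 0.094877 + 0.094877 = 2.153978

H = 2.154 bits/symbol


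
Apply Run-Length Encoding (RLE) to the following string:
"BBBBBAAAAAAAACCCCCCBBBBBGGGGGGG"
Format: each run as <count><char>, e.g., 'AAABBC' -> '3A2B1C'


Scanning runs left to right:
  i=0: run of 'B' x 5 -> '5B'
  i=5: run of 'A' x 8 -> '8A'
  i=13: run of 'C' x 6 -> '6C'
  i=19: run of 'B' x 5 -> '5B'
  i=24: run of 'G' x 7 -> '7G'

RLE = 5B8A6C5B7G


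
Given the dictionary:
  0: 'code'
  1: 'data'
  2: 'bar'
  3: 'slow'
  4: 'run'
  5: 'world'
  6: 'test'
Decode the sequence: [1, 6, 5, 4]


Look up each index in the dictionary:
  1 -> 'data'
  6 -> 'test'
  5 -> 'world'
  4 -> 'run'

Decoded: "data test world run"


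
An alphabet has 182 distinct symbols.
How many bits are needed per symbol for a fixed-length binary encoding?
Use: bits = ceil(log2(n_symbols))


log2(182) = 7.5078
Bracket: 2^7 = 128 < 182 <= 2^8 = 256
So ceil(log2(182)) = 8

bits = ceil(log2(182)) = ceil(7.5078) = 8 bits


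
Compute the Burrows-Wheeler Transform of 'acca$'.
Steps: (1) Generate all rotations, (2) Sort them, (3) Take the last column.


Rotations (sorted):
  0: $acca -> last char: a
  1: a$acc -> last char: c
  2: acca$ -> last char: $
  3: ca$ac -> last char: c
  4: cca$a -> last char: a


BWT = ac$ca


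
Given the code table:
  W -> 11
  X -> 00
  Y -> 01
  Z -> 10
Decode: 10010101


Decoding:
10 -> Z
01 -> Y
01 -> Y
01 -> Y


Result: ZYYY


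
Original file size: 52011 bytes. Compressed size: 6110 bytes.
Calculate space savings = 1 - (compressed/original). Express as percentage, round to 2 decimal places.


ratio = compressed/original = 6110/52011 = 0.117475
savings = 1 - ratio = 1 - 0.117475 = 0.882525
as a percentage: 0.882525 * 100 = 88.25%

Space savings = 1 - 6110/52011 = 88.25%


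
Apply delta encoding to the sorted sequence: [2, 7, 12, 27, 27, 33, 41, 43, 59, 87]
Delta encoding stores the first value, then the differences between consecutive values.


First value: 2
Deltas:
  7 - 2 = 5
  12 - 7 = 5
  27 - 12 = 15
  27 - 27 = 0
  33 - 27 = 6
  41 - 33 = 8
  43 - 41 = 2
  59 - 43 = 16
  87 - 59 = 28


Delta encoded: [2, 5, 5, 15, 0, 6, 8, 2, 16, 28]


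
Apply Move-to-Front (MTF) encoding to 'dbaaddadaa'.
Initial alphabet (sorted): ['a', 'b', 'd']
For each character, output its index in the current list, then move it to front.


MTF encoding:
'd': index 2 in ['a', 'b', 'd'] -> ['d', 'a', 'b']
'b': index 2 in ['d', 'a', 'b'] -> ['b', 'd', 'a']
'a': index 2 in ['b', 'd', 'a'] -> ['a', 'b', 'd']
'a': index 0 in ['a', 'b', 'd'] -> ['a', 'b', 'd']
'd': index 2 in ['a', 'b', 'd'] -> ['d', 'a', 'b']
'd': index 0 in ['d', 'a', 'b'] -> ['d', 'a', 'b']
'a': index 1 in ['d', 'a', 'b'] -> ['a', 'd', 'b']
'd': index 1 in ['a', 'd', 'b'] -> ['d', 'a', 'b']
'a': index 1 in ['d', 'a', 'b'] -> ['a', 'd', 'b']
'a': index 0 in ['a', 'd', 'b'] -> ['a', 'd', 'b']


Output: [2, 2, 2, 0, 2, 0, 1, 1, 1, 0]


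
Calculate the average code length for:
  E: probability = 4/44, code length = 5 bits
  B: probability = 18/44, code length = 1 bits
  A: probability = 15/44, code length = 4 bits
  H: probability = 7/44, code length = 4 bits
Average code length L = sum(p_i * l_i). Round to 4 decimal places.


Weighted contributions p_i * l_i:
  E: (4/44) * 5 = 20/44
  B: (18/44) * 1 = 18/44
  A: (15/44) * 4 = 60/44
  H: (7/44) * 4 = 28/44
Sum = (20 + 18 + 60 + 28)/44 = 126/44

L = 126/44 = 2.8636 bits/symbol


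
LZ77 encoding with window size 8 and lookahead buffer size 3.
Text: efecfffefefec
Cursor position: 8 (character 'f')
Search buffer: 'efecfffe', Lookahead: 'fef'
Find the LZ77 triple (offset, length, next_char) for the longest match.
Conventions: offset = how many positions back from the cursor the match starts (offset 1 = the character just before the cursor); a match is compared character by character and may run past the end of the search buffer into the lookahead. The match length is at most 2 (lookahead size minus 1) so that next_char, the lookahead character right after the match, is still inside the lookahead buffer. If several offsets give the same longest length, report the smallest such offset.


Try each offset into the search buffer:
  offset=1 (pos 7, char 'e'): match length 0
  offset=2 (pos 6, char 'f'): match length 2
  offset=3 (pos 5, char 'f'): match length 1
  offset=4 (pos 4, char 'f'): match length 1
  offset=5 (pos 3, char 'c'): match length 0
  offset=6 (pos 2, char 'e'): match length 0
  offset=7 (pos 1, char 'f'): match length 2
  offset=8 (pos 0, char 'e'): match length 0
Longest match has length 2, found at offsets 2, 7; take the smallest, offset 2.
next_char = character at position 8 + 2 = 10 -> 'f'

Best match: offset=2, length=2 (matching 'fe' starting at position 6)
LZ77 triple: (2, 2, 'f')


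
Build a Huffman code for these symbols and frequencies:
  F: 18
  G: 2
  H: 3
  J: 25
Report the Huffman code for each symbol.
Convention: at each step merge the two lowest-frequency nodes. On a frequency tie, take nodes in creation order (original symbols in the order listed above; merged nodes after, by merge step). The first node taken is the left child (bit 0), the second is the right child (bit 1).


Huffman tree construction:
Step 1: Merge G(2) + H(3) = 5
Step 2: Merge (G+H)(5) + F(18) = 23
Step 3: Merge ((G+H)+F)(23) + J(25) = 48
Read each symbol's code off the tree from the root (left child = 0, right child = 1).

Codes:
  F: 01 (length 2)
  G: 000 (length 3)
  H: 001 (length 3)
  J: 1 (length 1)
Average code length: 76/48 = 1.5833 bits/symbol


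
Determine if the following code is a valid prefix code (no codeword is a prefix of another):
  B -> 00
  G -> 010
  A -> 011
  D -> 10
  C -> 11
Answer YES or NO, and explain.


Checking each pair (does one codeword prefix another?):
  B='00' vs G='010': no prefix
  B='00' vs A='011': no prefix
  B='00' vs D='10': no prefix
  B='00' vs C='11': no prefix
  G='010' vs B='00': no prefix
  G='010' vs A='011': no prefix
  G='010' vs D='10': no prefix
  G='010' vs C='11': no prefix
  A='011' vs B='00': no prefix
  A='011' vs G='010': no prefix
  A='011' vs D='10': no prefix
  A='011' vs C='11': no prefix
  D='10' vs B='00': no prefix
  D='10' vs G='010': no prefix
  D='10' vs A='011': no prefix
  D='10' vs C='11': no prefix
  C='11' vs B='00': no prefix
  C='11' vs G='010': no prefix
  C='11' vs A='011': no prefix
  C='11' vs D='10': no prefix
No violation found over all pairs.

YES -- this is a valid prefix code. No codeword is a prefix of any other codeword.


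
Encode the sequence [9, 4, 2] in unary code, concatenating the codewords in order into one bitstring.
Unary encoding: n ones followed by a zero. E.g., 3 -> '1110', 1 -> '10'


Encode each number as n ones followed by a terminating 0:
  9 -> 1111111110 (10 bits)
  4 -> 11110 (5 bits)
  2 -> 110 (3 bits)
Total length = 10 + 5 + 3 = 18 bits.

Unary([9, 4, 2]) = 111111111011110110 (18 bits)


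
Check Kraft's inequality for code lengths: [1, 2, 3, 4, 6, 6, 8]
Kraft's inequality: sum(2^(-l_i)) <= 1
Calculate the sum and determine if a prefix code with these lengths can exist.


Sum = 2^(-1) + 2^(-2) + 2^(-3) + 2^(-4) + 2^(-6) + 2^(-6) + 2^(-8)
    = 0.5 + 0.25 + 0.125 + 0.0625 + 0.015625 + 0.015625 + 0.00390625
    = 249/256 = 0.97265625
Since 0.97265625 <= 1, Kraft's inequality IS satisfied.
A prefix code with these lengths CAN exist.

Kraft sum = 0.97265625. Satisfied.


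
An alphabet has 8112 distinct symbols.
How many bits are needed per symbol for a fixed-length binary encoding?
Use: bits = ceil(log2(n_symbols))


log2(8112) = 12.9858
Bracket: 2^12 = 4096 < 8112 <= 2^13 = 8192
So ceil(log2(8112)) = 13

bits = ceil(log2(8112)) = ceil(12.9858) = 13 bits


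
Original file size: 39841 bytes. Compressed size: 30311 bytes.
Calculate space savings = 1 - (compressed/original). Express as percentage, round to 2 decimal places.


ratio = compressed/original = 30311/39841 = 0.760799
savings = 1 - ratio = 1 - 0.760799 = 0.239201
as a percentage: 0.239201 * 100 = 23.92%

Space savings = 1 - 30311/39841 = 23.92%


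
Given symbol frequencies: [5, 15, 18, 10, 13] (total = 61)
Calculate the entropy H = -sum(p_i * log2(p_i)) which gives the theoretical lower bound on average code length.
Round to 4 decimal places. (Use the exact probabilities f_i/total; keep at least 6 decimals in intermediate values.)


Per-symbol terms -p_i * log2(p_i) with p_i = f_i/61:
  p = 5/61 = 0.081967: log2(p) = -3.608809, -p*log2(p) = 0.295804
  p = 15/61 = 0.245902: log2(p) = -2.023847, -p*log2(p) = 0.497667
  p = 18/61 = 0.295082: log2(p) = -1.760812, -p*log2(p) = 0.519584
  p = 10/61 = 0.163934: log2(p) = -2.608809, -p*log2(p) = 0.427674
  p = 13/61 = 0.213115: log2(p) = -2.230298, -p*log2(p) = 0.475309
H = 0.295804 + 0.497667 + 0.519584 + 0.427674 + 0.475309 = 2.216038

H = 2.216 bits/symbol


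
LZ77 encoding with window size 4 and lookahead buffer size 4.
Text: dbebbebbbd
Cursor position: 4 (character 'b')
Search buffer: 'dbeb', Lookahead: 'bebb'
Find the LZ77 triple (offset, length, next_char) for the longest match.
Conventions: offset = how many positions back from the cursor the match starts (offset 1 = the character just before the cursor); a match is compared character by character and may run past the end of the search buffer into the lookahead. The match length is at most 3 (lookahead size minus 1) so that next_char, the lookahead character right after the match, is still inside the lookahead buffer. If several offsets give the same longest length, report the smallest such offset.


Try each offset into the search buffer:
  offset=1 (pos 3, char 'b'): match length 1
  offset=2 (pos 2, char 'e'): match length 0
  offset=3 (pos 1, char 'b'): match length 3
  offset=4 (pos 0, char 'd'): match length 0
Longest match has length 3 at offset 3.
next_char = character at position 4 + 3 = 7 -> 'b'

Best match: offset=3, length=3 (matching 'beb' starting at position 1)
LZ77 triple: (3, 3, 'b')


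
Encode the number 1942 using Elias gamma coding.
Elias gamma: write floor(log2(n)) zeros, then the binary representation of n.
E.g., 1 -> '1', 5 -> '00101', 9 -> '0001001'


num_bits = floor(log2(1942)) + 1 = 11
leading_zeros = num_bits - 1 = 10
binary(1942) = 11110010110

Elias gamma(1942) = '0000000000' + '11110010110' = 000000000011110010110 (21 bits)


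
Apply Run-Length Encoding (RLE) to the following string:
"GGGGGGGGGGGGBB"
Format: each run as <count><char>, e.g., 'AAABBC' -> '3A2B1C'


Scanning runs left to right:
  i=0: run of 'G' x 12 -> '12G'
  i=12: run of 'B' x 2 -> '2B'

RLE = 12G2B


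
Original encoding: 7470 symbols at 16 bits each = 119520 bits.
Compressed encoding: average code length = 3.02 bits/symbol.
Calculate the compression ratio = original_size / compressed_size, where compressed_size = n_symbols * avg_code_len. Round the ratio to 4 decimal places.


original_size = n_symbols * orig_bits = 7470 * 16 = 119520 bits
compressed_size = n_symbols * avg_code_len = 7470 * 3.02 = 22559.4 bits
ratio = original_size / compressed_size = 119520 / 22559.4 = 5.298

Compression ratio = 5.298


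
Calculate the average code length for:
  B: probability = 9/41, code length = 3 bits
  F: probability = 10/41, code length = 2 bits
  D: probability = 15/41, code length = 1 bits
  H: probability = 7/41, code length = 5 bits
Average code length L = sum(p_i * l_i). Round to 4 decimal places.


Weighted contributions p_i * l_i:
  B: (9/41) * 3 = 27/41
  F: (10/41) * 2 = 20/41
  D: (15/41) * 1 = 15/41
  H: (7/41) * 5 = 35/41
Sum = (27 + 20 + 15 + 35)/41 = 97/41

L = 97/41 = 2.3659 bits/symbol


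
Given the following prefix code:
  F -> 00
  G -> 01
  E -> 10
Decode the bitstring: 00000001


Decoding step by step:
Bits 00 -> F
Bits 00 -> F
Bits 00 -> F
Bits 01 -> G


Decoded message: FFFG


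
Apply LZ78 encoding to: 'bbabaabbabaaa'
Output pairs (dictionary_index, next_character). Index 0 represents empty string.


LZ78 encoding steps:
Dictionary: {0: ''}
Step 1: w='' (idx 0), next='b' -> output (0, 'b'), add 'b' as idx 1
Step 2: w='b' (idx 1), next='a' -> output (1, 'a'), add 'ba' as idx 2
Step 3: w='ba' (idx 2), next='a' -> output (2, 'a'), add 'baa' as idx 3
Step 4: w='b' (idx 1), next='b' -> output (1, 'b'), add 'bb' as idx 4
Step 5: w='' (idx 0), next='a' -> output (0, 'a'), add 'a' as idx 5
Step 6: w='baa' (idx 3), next='a' -> output (3, 'a'), add 'baaa' as idx 6


Encoded: [(0, 'b'), (1, 'a'), (2, 'a'), (1, 'b'), (0, 'a'), (3, 'a')]


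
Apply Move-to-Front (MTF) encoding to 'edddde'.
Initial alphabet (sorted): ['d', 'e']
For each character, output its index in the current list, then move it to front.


MTF encoding:
'e': index 1 in ['d', 'e'] -> ['e', 'd']
'd': index 1 in ['e', 'd'] -> ['d', 'e']
'd': index 0 in ['d', 'e'] -> ['d', 'e']
'd': index 0 in ['d', 'e'] -> ['d', 'e']
'd': index 0 in ['d', 'e'] -> ['d', 'e']
'e': index 1 in ['d', 'e'] -> ['e', 'd']


Output: [1, 1, 0, 0, 0, 1]


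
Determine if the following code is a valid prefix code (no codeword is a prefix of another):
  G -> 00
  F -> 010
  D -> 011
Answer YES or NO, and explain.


Checking each pair (does one codeword prefix another?):
  G='00' vs F='010': no prefix
  G='00' vs D='011': no prefix
  F='010' vs G='00': no prefix
  F='010' vs D='011': no prefix
  D='011' vs G='00': no prefix
  D='011' vs F='010': no prefix
No violation found over all pairs.

YES -- this is a valid prefix code. No codeword is a prefix of any other codeword.


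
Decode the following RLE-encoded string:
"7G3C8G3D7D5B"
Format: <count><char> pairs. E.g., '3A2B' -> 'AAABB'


Expanding each <count><char> pair:
  7G -> 'GGGGGGG'
  3C -> 'CCC'
  8G -> 'GGGGGGGG'
  3D -> 'DDD'
  7D -> 'DDDDDDD'
  5B -> 'BBBBB'

Decoded = GGGGGGGCCCGGGGGGGGDDDDDDDDDDBBBBB


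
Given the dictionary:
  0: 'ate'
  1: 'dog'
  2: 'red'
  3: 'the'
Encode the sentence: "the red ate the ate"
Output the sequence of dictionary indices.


Look up each word in the dictionary:
  'the' -> 3
  'red' -> 2
  'ate' -> 0
  'the' -> 3
  'ate' -> 0

Encoded: [3, 2, 0, 3, 0]
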